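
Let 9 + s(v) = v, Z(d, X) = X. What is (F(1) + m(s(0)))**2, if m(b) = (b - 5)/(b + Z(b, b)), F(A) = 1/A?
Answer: 256/81 ≈ 3.1605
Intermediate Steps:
s(v) = -9 + v
m(b) = (-5 + b)/(2*b) (m(b) = (b - 5)/(b + b) = (-5 + b)/((2*b)) = (-5 + b)*(1/(2*b)) = (-5 + b)/(2*b))
(F(1) + m(s(0)))**2 = (1/1 + (-5 + (-9 + 0))/(2*(-9 + 0)))**2 = (1 + (1/2)*(-5 - 9)/(-9))**2 = (1 + (1/2)*(-1/9)*(-14))**2 = (1 + 7/9)**2 = (16/9)**2 = 256/81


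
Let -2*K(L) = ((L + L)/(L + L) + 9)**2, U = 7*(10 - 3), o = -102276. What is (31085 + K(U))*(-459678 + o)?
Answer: -17440242390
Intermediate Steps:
U = 49 (U = 7*7 = 49)
K(L) = -50 (K(L) = -((L + L)/(L + L) + 9)**2/2 = -((2*L)/((2*L)) + 9)**2/2 = -((2*L)*(1/(2*L)) + 9)**2/2 = -(1 + 9)**2/2 = -1/2*10**2 = -1/2*100 = -50)
(31085 + K(U))*(-459678 + o) = (31085 - 50)*(-459678 - 102276) = 31035*(-561954) = -17440242390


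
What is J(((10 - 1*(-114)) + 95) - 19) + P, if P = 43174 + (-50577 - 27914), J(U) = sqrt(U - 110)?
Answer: -35317 + 3*sqrt(10) ≈ -35308.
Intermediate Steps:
J(U) = sqrt(-110 + U)
P = -35317 (P = 43174 - 78491 = -35317)
J(((10 - 1*(-114)) + 95) - 19) + P = sqrt(-110 + (((10 - 1*(-114)) + 95) - 19)) - 35317 = sqrt(-110 + (((10 + 114) + 95) - 19)) - 35317 = sqrt(-110 + ((124 + 95) - 19)) - 35317 = sqrt(-110 + (219 - 19)) - 35317 = sqrt(-110 + 200) - 35317 = sqrt(90) - 35317 = 3*sqrt(10) - 35317 = -35317 + 3*sqrt(10)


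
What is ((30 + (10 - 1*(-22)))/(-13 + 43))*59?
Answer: 1829/15 ≈ 121.93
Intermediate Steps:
((30 + (10 - 1*(-22)))/(-13 + 43))*59 = ((30 + (10 + 22))/30)*59 = ((30 + 32)*(1/30))*59 = (62*(1/30))*59 = (31/15)*59 = 1829/15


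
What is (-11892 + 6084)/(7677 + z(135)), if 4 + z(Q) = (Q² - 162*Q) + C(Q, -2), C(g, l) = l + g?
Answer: -1936/1387 ≈ -1.3958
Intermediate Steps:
C(g, l) = g + l
z(Q) = -6 + Q² - 161*Q (z(Q) = -4 + ((Q² - 162*Q) + (Q - 2)) = -4 + ((Q² - 162*Q) + (-2 + Q)) = -4 + (-2 + Q² - 161*Q) = -6 + Q² - 161*Q)
(-11892 + 6084)/(7677 + z(135)) = (-11892 + 6084)/(7677 + (-6 + 135² - 161*135)) = -5808/(7677 + (-6 + 18225 - 21735)) = -5808/(7677 - 3516) = -5808/4161 = -5808*1/4161 = -1936/1387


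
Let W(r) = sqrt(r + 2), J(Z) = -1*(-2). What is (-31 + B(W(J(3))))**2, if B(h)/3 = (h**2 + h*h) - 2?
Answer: 169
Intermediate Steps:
J(Z) = 2
W(r) = sqrt(2 + r)
B(h) = -6 + 6*h**2 (B(h) = 3*((h**2 + h*h) - 2) = 3*((h**2 + h**2) - 2) = 3*(2*h**2 - 2) = 3*(-2 + 2*h**2) = -6 + 6*h**2)
(-31 + B(W(J(3))))**2 = (-31 + (-6 + 6*(sqrt(2 + 2))**2))**2 = (-31 + (-6 + 6*(sqrt(4))**2))**2 = (-31 + (-6 + 6*2**2))**2 = (-31 + (-6 + 6*4))**2 = (-31 + (-6 + 24))**2 = (-31 + 18)**2 = (-13)**2 = 169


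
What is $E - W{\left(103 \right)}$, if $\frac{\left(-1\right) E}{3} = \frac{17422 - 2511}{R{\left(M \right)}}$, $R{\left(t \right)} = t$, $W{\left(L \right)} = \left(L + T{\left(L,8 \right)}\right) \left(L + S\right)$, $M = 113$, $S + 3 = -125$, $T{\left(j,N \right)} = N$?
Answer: $\frac{268842}{113} \approx 2379.1$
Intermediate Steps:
$S = -128$ ($S = -3 - 125 = -128$)
$W{\left(L \right)} = \left(-128 + L\right) \left(8 + L\right)$ ($W{\left(L \right)} = \left(L + 8\right) \left(L - 128\right) = \left(8 + L\right) \left(-128 + L\right) = \left(-128 + L\right) \left(8 + L\right)$)
$E = - \frac{44733}{113}$ ($E = - 3 \frac{17422 - 2511}{113} = - 3 \cdot 14911 \cdot \frac{1}{113} = \left(-3\right) \frac{14911}{113} = - \frac{44733}{113} \approx -395.87$)
$E - W{\left(103 \right)} = - \frac{44733}{113} - \left(-1024 + 103^{2} - 12360\right) = - \frac{44733}{113} - \left(-1024 + 10609 - 12360\right) = - \frac{44733}{113} - -2775 = - \frac{44733}{113} + 2775 = \frac{268842}{113}$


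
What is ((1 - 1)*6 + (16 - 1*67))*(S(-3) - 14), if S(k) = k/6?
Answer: 1479/2 ≈ 739.50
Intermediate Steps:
S(k) = k/6 (S(k) = k*(1/6) = k/6)
((1 - 1)*6 + (16 - 1*67))*(S(-3) - 14) = ((1 - 1)*6 + (16 - 1*67))*((1/6)*(-3) - 14) = (0*6 + (16 - 67))*(-1/2 - 14) = (0 - 51)*(-29/2) = -51*(-29/2) = 1479/2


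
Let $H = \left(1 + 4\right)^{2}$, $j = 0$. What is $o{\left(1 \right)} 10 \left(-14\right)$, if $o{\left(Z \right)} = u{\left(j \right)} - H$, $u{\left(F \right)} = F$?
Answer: $3500$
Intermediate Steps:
$H = 25$ ($H = 5^{2} = 25$)
$o{\left(Z \right)} = -25$ ($o{\left(Z \right)} = 0 - 25 = -25$)
$o{\left(1 \right)} 10 \left(-14\right) = \left(-25\right) 10 \left(-14\right) = \left(-250\right) \left(-14\right) = 3500$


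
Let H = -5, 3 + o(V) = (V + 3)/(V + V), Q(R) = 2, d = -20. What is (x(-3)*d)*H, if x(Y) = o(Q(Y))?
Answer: -175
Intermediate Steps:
o(V) = -3 + (3 + V)/(2*V) (o(V) = -3 + (V + 3)/(V + V) = -3 + (3 + V)/((2*V)) = -3 + (3 + V)*(1/(2*V)) = -3 + (3 + V)/(2*V))
x(Y) = -7/4 (x(Y) = (1/2)*(3 - 5*2)/2 = (1/2)*(1/2)*(3 - 10) = (1/2)*(1/2)*(-7) = -7/4)
(x(-3)*d)*H = -7/4*(-20)*(-5) = 35*(-5) = -175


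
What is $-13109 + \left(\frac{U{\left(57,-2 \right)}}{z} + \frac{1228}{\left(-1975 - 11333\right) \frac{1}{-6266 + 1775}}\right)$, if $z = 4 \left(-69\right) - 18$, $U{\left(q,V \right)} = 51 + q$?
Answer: $- \frac{689856760}{54341} \approx -12695.0$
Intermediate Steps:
$z = -294$ ($z = -276 - 18 = -294$)
$-13109 + \left(\frac{U{\left(57,-2 \right)}}{z} + \frac{1228}{\left(-1975 - 11333\right) \frac{1}{-6266 + 1775}}\right) = -13109 + \left(\frac{51 + 57}{-294} + \frac{1228}{\left(-1975 - 11333\right) \frac{1}{-6266 + 1775}}\right) = -13109 + \left(108 \left(- \frac{1}{294}\right) + \frac{1228}{\left(-13308\right) \frac{1}{-4491}}\right) = -13109 - \left(\frac{18}{49} - \frac{1228}{\left(-13308\right) \left(- \frac{1}{4491}\right)}\right) = -13109 - \left(\frac{18}{49} - \frac{1228}{\frac{4436}{1497}}\right) = -13109 + \left(- \frac{18}{49} + 1228 \cdot \frac{1497}{4436}\right) = -13109 + \left(- \frac{18}{49} + \frac{459579}{1109}\right) = -13109 + \frac{22499409}{54341} = - \frac{689856760}{54341}$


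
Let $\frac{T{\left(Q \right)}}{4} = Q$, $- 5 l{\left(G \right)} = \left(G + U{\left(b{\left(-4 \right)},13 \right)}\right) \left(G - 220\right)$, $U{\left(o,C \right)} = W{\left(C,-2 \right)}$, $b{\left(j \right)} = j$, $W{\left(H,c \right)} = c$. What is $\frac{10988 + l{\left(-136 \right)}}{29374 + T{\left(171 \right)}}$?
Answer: $\frac{2906}{75145} \approx 0.038672$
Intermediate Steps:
$U{\left(o,C \right)} = -2$
$l{\left(G \right)} = - \frac{\left(-220 + G\right) \left(-2 + G\right)}{5}$ ($l{\left(G \right)} = - \frac{\left(G - 2\right) \left(G - 220\right)}{5} = - \frac{\left(-2 + G\right) \left(-220 + G\right)}{5} = - \frac{\left(-220 + G\right) \left(-2 + G\right)}{5}$)
$T{\left(Q \right)} = 4 Q$
$\frac{10988 + l{\left(-136 \right)}}{29374 + T{\left(171 \right)}} = \frac{10988 - \left(\frac{30632}{5} + \frac{18496}{5}\right)}{29374 + 4 \cdot 171} = \frac{10988 - \frac{49128}{5}}{29374 + 684} = \frac{10988 - \frac{49128}{5}}{30058} = \left(10988 - \frac{49128}{5}\right) \frac{1}{30058} = \frac{5812}{5} \cdot \frac{1}{30058} = \frac{2906}{75145}$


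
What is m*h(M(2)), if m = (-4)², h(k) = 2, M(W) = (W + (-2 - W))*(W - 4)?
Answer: 32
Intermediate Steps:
M(W) = 8 - 2*W (M(W) = -2*(-4 + W) = 8 - 2*W)
m = 16
m*h(M(2)) = 16*2 = 32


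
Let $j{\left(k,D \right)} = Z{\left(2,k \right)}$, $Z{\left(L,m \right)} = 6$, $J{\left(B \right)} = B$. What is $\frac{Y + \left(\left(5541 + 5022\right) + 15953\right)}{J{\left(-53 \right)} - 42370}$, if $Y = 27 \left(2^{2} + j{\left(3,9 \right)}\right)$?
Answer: $- \frac{26786}{42423} \approx -0.6314$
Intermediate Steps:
$j{\left(k,D \right)} = 6$
$Y = 270$ ($Y = 27 \left(2^{2} + 6\right) = 27 \left(4 + 6\right) = 27 \cdot 10 = 270$)
$\frac{Y + \left(\left(5541 + 5022\right) + 15953\right)}{J{\left(-53 \right)} - 42370} = \frac{270 + \left(\left(5541 + 5022\right) + 15953\right)}{-53 - 42370} = \frac{270 + \left(10563 + 15953\right)}{-42423} = \left(270 + 26516\right) \left(- \frac{1}{42423}\right) = 26786 \left(- \frac{1}{42423}\right) = - \frac{26786}{42423}$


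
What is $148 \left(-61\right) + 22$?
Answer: $-9006$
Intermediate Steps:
$148 \left(-61\right) + 22 = -9028 + 22 = -9006$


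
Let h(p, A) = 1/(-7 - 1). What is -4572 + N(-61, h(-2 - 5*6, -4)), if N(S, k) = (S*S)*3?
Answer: 6591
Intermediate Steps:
h(p, A) = -⅛ (h(p, A) = 1/(-8) = -⅛)
N(S, k) = 3*S² (N(S, k) = S²*3 = 3*S²)
-4572 + N(-61, h(-2 - 5*6, -4)) = -4572 + 3*(-61)² = -4572 + 3*3721 = -4572 + 11163 = 6591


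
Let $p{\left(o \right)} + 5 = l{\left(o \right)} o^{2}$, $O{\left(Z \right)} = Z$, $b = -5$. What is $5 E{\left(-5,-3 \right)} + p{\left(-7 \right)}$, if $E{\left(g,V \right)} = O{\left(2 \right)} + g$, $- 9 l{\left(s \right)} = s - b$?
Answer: $- \frac{82}{9} \approx -9.1111$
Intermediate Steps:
$l{\left(s \right)} = - \frac{5}{9} - \frac{s}{9}$ ($l{\left(s \right)} = - \frac{s - -5}{9} = - \frac{s + 5}{9} = - \frac{5 + s}{9} = - \frac{5}{9} - \frac{s}{9}$)
$E{\left(g,V \right)} = 2 + g$
$p{\left(o \right)} = -5 + o^{2} \left(- \frac{5}{9} - \frac{o}{9}\right)$ ($p{\left(o \right)} = -5 + \left(- \frac{5}{9} - \frac{o}{9}\right) o^{2} = -5 + o^{2} \left(- \frac{5}{9} - \frac{o}{9}\right)$)
$5 E{\left(-5,-3 \right)} + p{\left(-7 \right)} = 5 \left(2 - 5\right) - \left(5 + \frac{\left(-7\right)^{2} \left(5 - 7\right)}{9}\right) = 5 \left(-3\right) - \left(5 + \frac{49}{9} \left(-2\right)\right) = -15 + \left(-5 + \frac{98}{9}\right) = -15 + \frac{53}{9} = - \frac{82}{9}$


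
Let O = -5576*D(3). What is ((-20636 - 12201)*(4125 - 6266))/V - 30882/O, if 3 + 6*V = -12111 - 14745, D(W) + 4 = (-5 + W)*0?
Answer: -224028434063/14263408 ≈ -15707.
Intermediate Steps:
D(W) = -4 (D(W) = -4 + (-5 + W)*0 = -4 + 0 = -4)
O = 22304 (O = -5576*(-4) = 22304)
V = -8953/2 (V = -½ + (-12111 - 14745)/6 = -½ + (⅙)*(-26856) = -½ - 4476 = -8953/2 ≈ -4476.5)
((-20636 - 12201)*(4125 - 6266))/V - 30882/O = ((-20636 - 12201)*(4125 - 6266))/(-8953/2) - 30882/22304 = -32837*(-2141)*(-2/8953) - 30882*1/22304 = 70304017*(-2/8953) - 15441/11152 = -20086862/1279 - 15441/11152 = -224028434063/14263408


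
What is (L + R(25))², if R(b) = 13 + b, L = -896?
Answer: 736164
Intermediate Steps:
(L + R(25))² = (-896 + (13 + 25))² = (-896 + 38)² = (-858)² = 736164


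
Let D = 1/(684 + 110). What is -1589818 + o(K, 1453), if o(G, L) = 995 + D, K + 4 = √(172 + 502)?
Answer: -1261525461/794 ≈ -1.5888e+6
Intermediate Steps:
D = 1/794 ≈ 0.0012594
K = -4 + √674 (K = -4 + √(172 + 502) = -4 + √674 ≈ 21.962)
o(G, L) = 790031/794 (o(G, L) = 995 + 1/794 = 790031/794)
-1589818 + o(K, 1453) = -1589818 + 790031/794 = -1261525461/794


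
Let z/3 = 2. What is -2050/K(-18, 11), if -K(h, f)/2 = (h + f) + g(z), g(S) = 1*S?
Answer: -1025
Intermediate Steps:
z = 6 (z = 3*2 = 6)
g(S) = S
K(h, f) = -12 - 2*f - 2*h (K(h, f) = -2*((h + f) + 6) = -2*((f + h) + 6) = -2*(6 + f + h) = -12 - 2*f - 2*h)
-2050/K(-18, 11) = -2050/(-12 - 2*11 - 2*(-18)) = -2050/(-12 - 22 + 36) = -2050/2 = -2050*½ = -1025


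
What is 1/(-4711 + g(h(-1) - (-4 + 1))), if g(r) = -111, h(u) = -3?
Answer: -1/4822 ≈ -0.00020738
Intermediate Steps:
1/(-4711 + g(h(-1) - (-4 + 1))) = 1/(-4711 - 111) = 1/(-4822) = -1/4822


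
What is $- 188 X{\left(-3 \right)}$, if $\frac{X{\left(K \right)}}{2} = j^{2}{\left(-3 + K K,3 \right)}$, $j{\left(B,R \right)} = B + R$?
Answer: $-30456$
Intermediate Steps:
$X{\left(K \right)} = 2 K^{4}$ ($X{\left(K \right)} = 2 \left(\left(-3 + K K\right) + 3\right)^{2} = 2 \left(\left(-3 + K^{2}\right) + 3\right)^{2} = 2 \left(K^{2}\right)^{2} = 2 K^{4}$)
$- 188 X{\left(-3 \right)} = - 188 \cdot 2 \left(-3\right)^{4} = - 188 \cdot 2 \cdot 81 = \left(-188\right) 162 = -30456$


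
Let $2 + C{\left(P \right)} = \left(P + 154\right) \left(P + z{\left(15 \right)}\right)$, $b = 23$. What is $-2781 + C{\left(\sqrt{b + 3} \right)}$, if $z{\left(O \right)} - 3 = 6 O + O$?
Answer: $13875 + 262 \sqrt{26} \approx 15211.0$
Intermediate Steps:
$z{\left(O \right)} = 3 + 7 O$ ($z{\left(O \right)} = 3 + \left(6 O + O\right) = 3 + 7 O$)
$C{\left(P \right)} = -2 + \left(108 + P\right) \left(154 + P\right)$ ($C{\left(P \right)} = -2 + \left(P + 154\right) \left(P + \left(3 + 7 \cdot 15\right)\right) = -2 + \left(154 + P\right) \left(P + \left(3 + 105\right)\right) = -2 + \left(154 + P\right) \left(P + 108\right) = -2 + \left(154 + P\right) \left(108 + P\right) = -2 + \left(108 + P\right) \left(154 + P\right)$)
$-2781 + C{\left(\sqrt{b + 3} \right)} = -2781 + \left(16630 + \left(\sqrt{23 + 3}\right)^{2} + 262 \sqrt{23 + 3}\right) = -2781 + \left(16630 + \left(\sqrt{26}\right)^{2} + 262 \sqrt{26}\right) = -2781 + \left(16630 + 26 + 262 \sqrt{26}\right) = -2781 + \left(16656 + 262 \sqrt{26}\right) = 13875 + 262 \sqrt{26}$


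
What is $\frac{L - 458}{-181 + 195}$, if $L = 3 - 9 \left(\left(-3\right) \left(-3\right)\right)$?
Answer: $- \frac{268}{7} \approx -38.286$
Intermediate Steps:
$L = -78$ ($L = 3 - 81 = -78$)
$\frac{L - 458}{-181 + 195} = \frac{-78 - 458}{-181 + 195} = - \frac{536}{14} = \left(-536\right) \frac{1}{14} = - \frac{268}{7}$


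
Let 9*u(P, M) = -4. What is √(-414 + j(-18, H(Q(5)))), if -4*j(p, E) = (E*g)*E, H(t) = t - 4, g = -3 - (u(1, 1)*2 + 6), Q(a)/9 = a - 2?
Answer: √23713/6 ≈ 25.665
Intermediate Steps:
Q(a) = -18 + 9*a (Q(a) = 9*(a - 2) = 9*(-2 + a) = -18 + 9*a)
u(P, M) = -4/9 (u(P, M) = (⅑)*(-4) = -4/9)
g = -73/9 (g = -3 - (-4/9*2 + 6) = -3 - (-8/9 + 6) = -3 - 1*46/9 = -3 - 46/9 = -73/9 ≈ -8.1111)
H(t) = -4 + t
j(p, E) = 73*E²/36 (j(p, E) = -E*(-73/9)*E/4 = -(-73*E/9)*E/4 = -(-73)*E²/36 = 73*E²/36)
√(-414 + j(-18, H(Q(5)))) = √(-414 + 73*(-4 + (-18 + 9*5))²/36) = √(-414 + 73*(-4 + (-18 + 45))²/36) = √(-414 + 73*(-4 + 27)²/36) = √(-414 + (73/36)*23²) = √(-414 + (73/36)*529) = √(-414 + 38617/36) = √(23713/36) = √23713/6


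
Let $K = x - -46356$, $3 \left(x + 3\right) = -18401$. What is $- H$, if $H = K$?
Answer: $- \frac{120658}{3} \approx -40219.0$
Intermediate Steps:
$x = - \frac{18410}{3}$ ($x = -3 + \frac{1}{3} \left(-18401\right) = -3 - \frac{18401}{3} = - \frac{18410}{3} \approx -6136.7$)
$K = \frac{120658}{3}$ ($K = - \frac{18410}{3} - -46356 = - \frac{18410}{3} + 46356 = \frac{120658}{3} \approx 40219.0$)
$H = \frac{120658}{3} \approx 40219.0$
$- H = \left(-1\right) \frac{120658}{3} = - \frac{120658}{3}$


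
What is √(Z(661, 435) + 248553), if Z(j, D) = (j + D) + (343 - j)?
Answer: √249331 ≈ 499.33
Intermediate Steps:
Z(j, D) = 343 + D (Z(j, D) = (D + j) + (343 - j) = 343 + D)
√(Z(661, 435) + 248553) = √((343 + 435) + 248553) = √(778 + 248553) = √249331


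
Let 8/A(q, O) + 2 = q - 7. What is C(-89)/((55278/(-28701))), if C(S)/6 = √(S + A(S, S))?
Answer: -28701*I*√485/21497 ≈ -29.403*I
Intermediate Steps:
A(q, O) = 8/(-9 + q) (A(q, O) = 8/(-2 + (q - 7)) = 8/(-2 + (-7 + q)) = 8/(-9 + q))
C(S) = 6*√(S + 8/(-9 + S))
C(-89)/((55278/(-28701))) = (6*√((8 - 89*(-9 - 89))/(-9 - 89)))/((55278/(-28701))) = (6*√((8 - 89*(-98))/(-98)))/((55278*(-1/28701))) = (6*√(-(8 + 8722)/98))/(-6142/3189) = (6*√(-1/98*8730))*(-3189/6142) = (6*√(-4365/49))*(-3189/6142) = (6*(3*I*√485/7))*(-3189/6142) = (18*I*√485/7)*(-3189/6142) = -28701*I*√485/21497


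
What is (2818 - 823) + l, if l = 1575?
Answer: 3570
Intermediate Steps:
(2818 - 823) + l = (2818 - 823) + 1575 = 1995 + 1575 = 3570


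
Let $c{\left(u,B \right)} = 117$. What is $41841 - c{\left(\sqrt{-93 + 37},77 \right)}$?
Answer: $41724$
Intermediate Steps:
$41841 - c{\left(\sqrt{-93 + 37},77 \right)} = 41841 - 117 = 41724$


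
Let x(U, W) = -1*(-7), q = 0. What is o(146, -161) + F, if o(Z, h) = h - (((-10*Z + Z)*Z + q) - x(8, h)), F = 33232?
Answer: 224922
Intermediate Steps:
x(U, W) = 7
o(Z, h) = 7 + h + 9*Z**2 (o(Z, h) = h - (((-10*Z + Z)*Z + 0) - 1*7) = h - (((-9*Z)*Z + 0) - 7) = h - ((-9*Z**2 + 0) - 7) = h - (-9*Z**2 - 7) = h - (-7 - 9*Z**2) = h + (7 + 9*Z**2) = 7 + h + 9*Z**2)
o(146, -161) + F = (7 - 161 + 9*146**2) + 33232 = (7 - 161 + 9*21316) + 33232 = (7 - 161 + 191844) + 33232 = 191690 + 33232 = 224922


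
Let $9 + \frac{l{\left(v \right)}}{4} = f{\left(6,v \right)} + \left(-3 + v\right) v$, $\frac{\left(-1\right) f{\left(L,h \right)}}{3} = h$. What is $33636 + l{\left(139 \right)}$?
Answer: $107548$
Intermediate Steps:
$f{\left(L,h \right)} = - 3 h$
$l{\left(v \right)} = -36 - 12 v + 4 v \left(-3 + v\right)$ ($l{\left(v \right)} = -36 + 4 \left(- 3 v + \left(-3 + v\right) v\right) = -36 + 4 \left(- 3 v + v \left(-3 + v\right)\right) = -36 + \left(- 12 v + 4 v \left(-3 + v\right)\right) = -36 - 12 v + 4 v \left(-3 + v\right)$)
$33636 + l{\left(139 \right)} = 33636 - \left(3372 - 77284\right) = 33636 - -73912 = 33636 + 73912 = 107548$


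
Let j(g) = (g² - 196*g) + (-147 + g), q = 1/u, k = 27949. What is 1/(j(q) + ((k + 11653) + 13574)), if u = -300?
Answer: 90000/4772668501 ≈ 1.8857e-5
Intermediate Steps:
q = -1/300 (q = 1/(-300) = -1/300 ≈ -0.0033333)
j(g) = -147 + g² - 195*g
1/(j(q) + ((k + 11653) + 13574)) = 1/((-147 + (-1/300)² - 195*(-1/300)) + ((27949 + 11653) + 13574)) = 1/((-147 + 1/90000 + 13/20) + (39602 + 13574)) = 1/(-13171499/90000 + 53176) = 1/(4772668501/90000) = 90000/4772668501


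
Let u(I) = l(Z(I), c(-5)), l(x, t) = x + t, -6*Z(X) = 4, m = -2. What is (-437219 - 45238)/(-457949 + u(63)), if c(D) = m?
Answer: 1447371/1373855 ≈ 1.0535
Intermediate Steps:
c(D) = -2
Z(X) = -⅔ (Z(X) = -⅙*4 = -⅔)
l(x, t) = t + x
u(I) = -8/3 (u(I) = -2 - ⅔ = -8/3)
(-437219 - 45238)/(-457949 + u(63)) = (-437219 - 45238)/(-457949 - 8/3) = -482457/(-1373855/3) = -482457*(-3/1373855) = 1447371/1373855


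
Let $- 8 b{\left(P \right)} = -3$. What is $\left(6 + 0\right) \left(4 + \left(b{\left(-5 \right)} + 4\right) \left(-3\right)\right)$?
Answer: $- \frac{219}{4} \approx -54.75$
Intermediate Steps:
$b{\left(P \right)} = \frac{3}{8}$ ($b{\left(P \right)} = \left(- \frac{1}{8}\right) \left(-3\right) = \frac{3}{8}$)
$\left(6 + 0\right) \left(4 + \left(b{\left(-5 \right)} + 4\right) \left(-3\right)\right) = \left(6 + 0\right) \left(4 + \left(\frac{3}{8} + 4\right) \left(-3\right)\right) = 6 \left(4 + \frac{35}{8} \left(-3\right)\right) = 6 \left(4 - \frac{105}{8}\right) = 6 \left(- \frac{73}{8}\right) = - \frac{219}{4}$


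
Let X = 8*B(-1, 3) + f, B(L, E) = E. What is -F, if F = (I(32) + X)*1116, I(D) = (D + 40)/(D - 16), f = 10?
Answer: -42966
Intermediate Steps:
I(D) = (40 + D)/(-16 + D)
X = 34 (X = 8*3 + 10 = 24 + 10 = 34)
F = 42966 (F = ((40 + 32)/(-16 + 32) + 34)*1116 = (72/16 + 34)*1116 = ((1/16)*72 + 34)*1116 = (9/2 + 34)*1116 = (77/2)*1116 = 42966)
-F = -1*42966 = -42966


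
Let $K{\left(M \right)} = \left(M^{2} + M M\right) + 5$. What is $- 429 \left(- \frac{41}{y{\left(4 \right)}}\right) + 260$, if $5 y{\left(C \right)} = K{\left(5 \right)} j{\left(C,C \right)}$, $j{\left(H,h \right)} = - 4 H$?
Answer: $\frac{2561}{16} \approx 160.06$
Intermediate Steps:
$K{\left(M \right)} = 5 + 2 M^{2}$ ($K{\left(M \right)} = \left(M^{2} + M^{2}\right) + 5 = 2 M^{2} + 5 = 5 + 2 M^{2}$)
$y{\left(C \right)} = - 44 C$ ($y{\left(C \right)} = \frac{\left(5 + 2 \cdot 5^{2}\right) \left(- 4 C\right)}{5} = \frac{\left(5 + 2 \cdot 25\right) \left(- 4 C\right)}{5} = \frac{\left(5 + 50\right) \left(- 4 C\right)}{5} = \frac{55 \left(- 4 C\right)}{5} = \frac{\left(-220\right) C}{5} = - 44 C$)
$- 429 \left(- \frac{41}{y{\left(4 \right)}}\right) + 260 = - 429 \left(- \frac{41}{\left(-44\right) 4}\right) + 260 = - 429 \left(- \frac{41}{-176}\right) + 260 = - 429 \left(\left(-41\right) \left(- \frac{1}{176}\right)\right) + 260 = \left(-429\right) \frac{41}{176} + 260 = - \frac{1599}{16} + 260 = \frac{2561}{16}$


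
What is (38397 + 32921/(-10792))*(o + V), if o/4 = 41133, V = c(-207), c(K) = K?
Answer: 68087653430475/10792 ≈ 6.3091e+9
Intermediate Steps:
V = -207
o = 164532 (o = 4*41133 = 164532)
(38397 + 32921/(-10792))*(o + V) = (38397 + 32921/(-10792))*(164532 - 207) = (38397 + 32921*(-1/10792))*164325 = (38397 - 32921/10792)*164325 = (414347503/10792)*164325 = 68087653430475/10792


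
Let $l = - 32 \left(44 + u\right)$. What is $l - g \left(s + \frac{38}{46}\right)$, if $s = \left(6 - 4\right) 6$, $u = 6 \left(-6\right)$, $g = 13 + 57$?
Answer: $- \frac{26538}{23} \approx -1153.8$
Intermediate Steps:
$g = 70$
$u = -36$
$l = -256$ ($l = - 32 \left(44 - 36\right) = \left(-32\right) 8 = -256$)
$s = 12$ ($s = 2 \cdot 6 = 12$)
$l - g \left(s + \frac{38}{46}\right) = -256 - 70 \left(12 + \frac{38}{46}\right) = -256 - 70 \left(12 + 38 \cdot \frac{1}{46}\right) = -256 - 70 \left(12 + \frac{19}{23}\right) = -256 - 70 \cdot \frac{295}{23} = -256 - \frac{20650}{23} = - \frac{26538}{23}$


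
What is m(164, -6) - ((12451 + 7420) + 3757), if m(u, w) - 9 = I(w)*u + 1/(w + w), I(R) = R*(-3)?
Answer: -248005/12 ≈ -20667.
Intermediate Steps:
I(R) = -3*R
m(u, w) = 9 + 1/(2*w) - 3*u*w (m(u, w) = 9 + ((-3*w)*u + 1/(w + w)) = 9 + (-3*u*w + 1/(2*w)) = 9 + (1/(2*w) - 3*u*w) = 9 + 1/(2*w) - 3*u*w)
m(164, -6) - ((12451 + 7420) + 3757) = (9 + (1/2)/(-6) - 3*164*(-6)) - ((12451 + 7420) + 3757) = (9 + (1/2)*(-1/6) + 2952) - (19871 + 3757) = (9 - 1/12 + 2952) - 1*23628 = 35531/12 - 23628 = -248005/12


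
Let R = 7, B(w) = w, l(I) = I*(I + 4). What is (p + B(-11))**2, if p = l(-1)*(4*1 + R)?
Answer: 1936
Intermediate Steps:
l(I) = I*(4 + I)
p = -33 (p = (-(4 - 1))*(4*1 + 7) = (-1*3)*(4 + 7) = -3*11 = -33)
(p + B(-11))**2 = (-33 - 11)**2 = (-44)**2 = 1936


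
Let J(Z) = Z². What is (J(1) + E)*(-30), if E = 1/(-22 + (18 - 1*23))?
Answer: -260/9 ≈ -28.889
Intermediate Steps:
E = -1/27 (E = 1/(-22 + (18 - 23)) = 1/(-22 - 5) = 1/(-27) = -1/27 ≈ -0.037037)
(J(1) + E)*(-30) = (1² - 1/27)*(-30) = (1 - 1/27)*(-30) = (26/27)*(-30) = -260/9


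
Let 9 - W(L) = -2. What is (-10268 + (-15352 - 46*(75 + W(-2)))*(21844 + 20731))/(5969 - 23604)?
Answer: 822048368/17635 ≈ 46615.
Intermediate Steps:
W(L) = 11 (W(L) = 9 - 1*(-2) = 9 + 2 = 11)
(-10268 + (-15352 - 46*(75 + W(-2)))*(21844 + 20731))/(5969 - 23604) = (-10268 + (-15352 - 46*(75 + 11))*(21844 + 20731))/(5969 - 23604) = (-10268 + (-15352 - 46*86)*42575)/(-17635) = (-10268 + (-15352 - 3956)*42575)*(-1/17635) = (-10268 - 19308*42575)*(-1/17635) = (-10268 - 822038100)*(-1/17635) = -822048368*(-1/17635) = 822048368/17635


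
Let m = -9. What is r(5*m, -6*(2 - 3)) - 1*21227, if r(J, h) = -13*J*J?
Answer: -47552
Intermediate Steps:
r(J, h) = -13*J²
r(5*m, -6*(2 - 3)) - 1*21227 = -13*(5*(-9))² - 1*21227 = -13*(-45)² - 21227 = -13*2025 - 21227 = -26325 - 21227 = -47552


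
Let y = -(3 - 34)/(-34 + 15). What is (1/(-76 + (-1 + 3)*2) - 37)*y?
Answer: 82615/1368 ≈ 60.391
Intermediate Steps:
y = -31/19 (y = -(-31)/(-19) = -(-31)*(-1)/19 = -1*31/19 = -31/19 ≈ -1.6316)
(1/(-76 + (-1 + 3)*2) - 37)*y = (1/(-76 + (-1 + 3)*2) - 37)*(-31/19) = (1/(-76 + 2*2) - 37)*(-31/19) = (1/(-76 + 4) - 37)*(-31/19) = (1/(-72) - 37)*(-31/19) = (-1/72 - 37)*(-31/19) = -2665/72*(-31/19) = 82615/1368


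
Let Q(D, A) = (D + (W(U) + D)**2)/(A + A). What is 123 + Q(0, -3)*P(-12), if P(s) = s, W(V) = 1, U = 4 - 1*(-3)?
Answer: 125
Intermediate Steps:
U = 7 (U = 4 + 3 = 7)
Q(D, A) = (D + (1 + D)**2)/(2*A) (Q(D, A) = (D + (1 + D)**2)/(A + A) = (D + (1 + D)**2)/((2*A)) = (D + (1 + D)**2)*(1/(2*A)) = (D + (1 + D)**2)/(2*A))
123 + Q(0, -3)*P(-12) = 123 + ((1/2)*(0 + (1 + 0)**2)/(-3))*(-12) = 123 + ((1/2)*(-1/3)*(0 + 1**2))*(-12) = 123 + ((1/2)*(-1/3)*(0 + 1))*(-12) = 123 + ((1/2)*(-1/3)*1)*(-12) = 123 - 1/6*(-12) = 123 + 2 = 125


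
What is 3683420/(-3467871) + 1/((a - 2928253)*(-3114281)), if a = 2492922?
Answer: -4993771109469089749/4701542048199148581 ≈ -1.0622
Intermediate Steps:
3683420/(-3467871) + 1/((a - 2928253)*(-3114281)) = 3683420/(-3467871) + 1/((2492922 - 2928253)*(-3114281)) = 3683420*(-1/3467871) - 1/3114281/(-435331) = -3683420/3467871 - 1/435331*(-1/3114281) = -3683420/3467871 + 1/1355743062011 = -4993771109469089749/4701542048199148581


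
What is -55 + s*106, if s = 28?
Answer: 2913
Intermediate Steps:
-55 + s*106 = -55 + 28*106 = -55 + 2968 = 2913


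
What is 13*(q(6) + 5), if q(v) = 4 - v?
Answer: 39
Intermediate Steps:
13*(q(6) + 5) = 13*((4 - 1*6) + 5) = 13*((4 - 6) + 5) = 13*(-2 + 5) = 13*3 = 39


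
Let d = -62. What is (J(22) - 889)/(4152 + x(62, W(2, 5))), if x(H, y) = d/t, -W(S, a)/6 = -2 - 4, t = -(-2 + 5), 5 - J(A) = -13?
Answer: -2613/12518 ≈ -0.20874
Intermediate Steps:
J(A) = 18 (J(A) = 5 - 1*(-13) = 5 + 13 = 18)
t = -3 (t = -1*3 = -3)
W(S, a) = 36 (W(S, a) = -6*(-2 - 4) = -6*(-6) = 36)
x(H, y) = 62/3 (x(H, y) = -62/(-3) = -62*(-1/3) = 62/3)
(J(22) - 889)/(4152 + x(62, W(2, 5))) = (18 - 889)/(4152 + 62/3) = -871/12518/3 = -871*3/12518 = -2613/12518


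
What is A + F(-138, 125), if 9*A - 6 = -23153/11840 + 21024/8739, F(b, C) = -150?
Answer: -1716256387/11496640 ≈ -149.28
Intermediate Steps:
A = 8239613/11496640 (A = 2/3 + (-23153/11840 + 21024/8739)/9 = 2/3 + (-23153*1/11840 + 21024*(1/8739))/9 = 2/3 + (-23153/11840 + 2336/971)/9 = 2/3 + (1/9)*(5176677/11496640) = 2/3 + 1725559/34489920 = 8239613/11496640 ≈ 0.71670)
A + F(-138, 125) = 8239613/11496640 - 150 = -1716256387/11496640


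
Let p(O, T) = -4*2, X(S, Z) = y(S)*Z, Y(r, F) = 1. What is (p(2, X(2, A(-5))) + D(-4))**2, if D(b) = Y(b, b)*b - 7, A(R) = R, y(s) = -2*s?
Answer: 361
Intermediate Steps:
X(S, Z) = -2*S*Z (X(S, Z) = (-2*S)*Z = -2*S*Z)
p(O, T) = -8
D(b) = -7 + b (D(b) = 1*b - 7 = b - 7 = -7 + b)
(p(2, X(2, A(-5))) + D(-4))**2 = (-8 + (-7 - 4))**2 = (-8 - 11)**2 = (-19)**2 = 361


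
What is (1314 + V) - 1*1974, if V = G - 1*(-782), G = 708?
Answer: 830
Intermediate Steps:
V = 1490 (V = 708 - 1*(-782) = 708 + 782 = 1490)
(1314 + V) - 1*1974 = (1314 + 1490) - 1*1974 = 2804 - 1974 = 830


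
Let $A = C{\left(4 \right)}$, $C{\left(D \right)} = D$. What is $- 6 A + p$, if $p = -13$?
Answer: $-37$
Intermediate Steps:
$A = 4$
$- 6 A + p = \left(-6\right) 4 - 13 = -24 - 13 = -37$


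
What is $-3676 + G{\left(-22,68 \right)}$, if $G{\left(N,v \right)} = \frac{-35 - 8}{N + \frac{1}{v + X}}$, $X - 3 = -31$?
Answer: $- \frac{3229484}{879} \approx -3674.0$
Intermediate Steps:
$X = -28$ ($X = 3 - 31 = -28$)
$G{\left(N,v \right)} = - \frac{43}{N + \frac{1}{-28 + v}}$ ($G{\left(N,v \right)} = \frac{-35 - 8}{N + \frac{1}{v - 28}} = - \frac{43}{N + \frac{1}{-28 + v}}$)
$-3676 + G{\left(-22,68 \right)} = -3676 + \frac{43 \left(28 - 68\right)}{1 - -616 - 1496} = -3676 + \frac{43 \left(28 - 68\right)}{1 + 616 - 1496} = -3676 + 43 \frac{1}{-879} \left(-40\right) = -3676 + 43 \left(- \frac{1}{879}\right) \left(-40\right) = -3676 + \frac{1720}{879} = - \frac{3229484}{879}$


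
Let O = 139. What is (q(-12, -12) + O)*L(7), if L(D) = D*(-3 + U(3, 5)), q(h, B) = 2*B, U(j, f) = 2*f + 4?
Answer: 8855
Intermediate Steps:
U(j, f) = 4 + 2*f
L(D) = 11*D (L(D) = D*(-3 + (4 + 2*5)) = D*(-3 + (4 + 10)) = D*(-3 + 14) = D*11 = 11*D)
(q(-12, -12) + O)*L(7) = (2*(-12) + 139)*(11*7) = (-24 + 139)*77 = 115*77 = 8855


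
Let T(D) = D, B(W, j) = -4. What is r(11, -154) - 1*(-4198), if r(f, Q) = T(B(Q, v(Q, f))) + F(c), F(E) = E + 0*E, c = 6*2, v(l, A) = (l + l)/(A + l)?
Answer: 4206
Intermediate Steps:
v(l, A) = 2*l/(A + l) (v(l, A) = (2*l)/(A + l) = 2*l/(A + l))
c = 12
F(E) = E (F(E) = E + 0 = E)
r(f, Q) = 8 (r(f, Q) = -4 + 12 = 8)
r(11, -154) - 1*(-4198) = 8 - 1*(-4198) = 8 + 4198 = 4206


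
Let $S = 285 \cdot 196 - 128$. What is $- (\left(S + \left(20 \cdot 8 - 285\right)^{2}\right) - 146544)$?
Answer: $75187$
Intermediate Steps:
$S = 55732$ ($S = 55860 - 128 = 55732$)
$- (\left(S + \left(20 \cdot 8 - 285\right)^{2}\right) - 146544) = - (\left(55732 + \left(20 \cdot 8 - 285\right)^{2}\right) - 146544) = - (\left(55732 + \left(160 - 285\right)^{2}\right) - 146544) = - (\left(55732 + \left(-125\right)^{2}\right) - 146544) = - (\left(55732 + 15625\right) - 146544) = - (71357 - 146544) = \left(-1\right) \left(-75187\right) = 75187$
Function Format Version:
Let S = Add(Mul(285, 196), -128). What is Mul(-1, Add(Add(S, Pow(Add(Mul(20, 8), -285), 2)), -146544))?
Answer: 75187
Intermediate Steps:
S = 55732 (S = Add(55860, -128) = 55732)
Mul(-1, Add(Add(S, Pow(Add(Mul(20, 8), -285), 2)), -146544)) = Mul(-1, Add(Add(55732, Pow(Add(Mul(20, 8), -285), 2)), -146544)) = Mul(-1, Add(Add(55732, Pow(Add(160, -285), 2)), -146544)) = Mul(-1, Add(Add(55732, Pow(-125, 2)), -146544)) = Mul(-1, Add(Add(55732, 15625), -146544)) = Mul(-1, Add(71357, -146544)) = Mul(-1, -75187) = 75187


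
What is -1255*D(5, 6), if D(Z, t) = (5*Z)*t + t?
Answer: -195780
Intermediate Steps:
D(Z, t) = t + 5*Z*t (D(Z, t) = 5*Z*t + t = t + 5*Z*t)
-1255*D(5, 6) = -7530*(1 + 5*5) = -7530*(1 + 25) = -7530*26 = -1255*156 = -195780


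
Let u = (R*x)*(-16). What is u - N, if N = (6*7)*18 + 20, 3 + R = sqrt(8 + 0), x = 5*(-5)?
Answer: -1976 + 800*sqrt(2) ≈ -844.63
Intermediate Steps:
x = -25
R = -3 + 2*sqrt(2) (R = -3 + sqrt(8 + 0) = -3 + sqrt(8) = -3 + 2*sqrt(2) ≈ -0.17157)
N = 776 (N = 42*18 + 20 = 756 + 20 = 776)
u = -1200 + 800*sqrt(2) (u = ((-3 + 2*sqrt(2))*(-25))*(-16) = (75 - 50*sqrt(2))*(-16) = -1200 + 800*sqrt(2) ≈ -68.629)
u - N = (-1200 + 800*sqrt(2)) - 1*776 = (-1200 + 800*sqrt(2)) - 776 = -1976 + 800*sqrt(2)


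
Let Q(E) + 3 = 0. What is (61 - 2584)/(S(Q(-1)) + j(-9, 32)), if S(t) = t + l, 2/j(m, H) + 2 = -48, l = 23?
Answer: -63075/499 ≈ -126.40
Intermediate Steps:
Q(E) = -3 (Q(E) = -3 + 0 = -3)
j(m, H) = -1/25 (j(m, H) = 2/(-2 - 48) = 2/(-50) = 2*(-1/50) = -1/25)
S(t) = 23 + t (S(t) = t + 23 = 23 + t)
(61 - 2584)/(S(Q(-1)) + j(-9, 32)) = (61 - 2584)/((23 - 3) - 1/25) = -2523/(20 - 1/25) = -2523/499/25 = -2523*25/499 = -63075/499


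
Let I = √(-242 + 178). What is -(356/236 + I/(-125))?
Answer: -89/59 + 8*I/125 ≈ -1.5085 + 0.064*I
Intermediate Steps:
I = 8*I (I = √(-64) = 8*I ≈ 8.0*I)
-(356/236 + I/(-125)) = -(356/236 + (8*I)/(-125)) = -(356*(1/236) + (8*I)*(-1/125)) = -(89/59 - 8*I/125) = -89/59 + 8*I/125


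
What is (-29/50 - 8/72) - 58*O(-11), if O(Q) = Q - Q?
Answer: -311/450 ≈ -0.69111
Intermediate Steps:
O(Q) = 0
(-29/50 - 8/72) - 58*O(-11) = (-29/50 - 8/72) - 58*0 = (-29*1/50 - 8*1/72) + 0 = (-29/50 - 1/9) + 0 = -311/450 + 0 = -311/450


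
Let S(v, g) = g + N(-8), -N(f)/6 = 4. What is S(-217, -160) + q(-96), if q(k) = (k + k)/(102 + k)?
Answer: -216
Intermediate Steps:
N(f) = -24 (N(f) = -6*4 = -24)
q(k) = 2*k/(102 + k) (q(k) = (2*k)/(102 + k) = 2*k/(102 + k))
S(v, g) = -24 + g (S(v, g) = g - 24 = -24 + g)
S(-217, -160) + q(-96) = (-24 - 160) + 2*(-96)/(102 - 96) = -184 + 2*(-96)/6 = -184 + 2*(-96)*(1/6) = -184 - 32 = -216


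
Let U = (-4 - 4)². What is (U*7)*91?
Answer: 40768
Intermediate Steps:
U = 64 (U = (-8)² = 64)
(U*7)*91 = (64*7)*91 = 448*91 = 40768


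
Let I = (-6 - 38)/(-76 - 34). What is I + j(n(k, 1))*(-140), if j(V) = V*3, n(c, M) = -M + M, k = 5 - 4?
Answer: ⅖ ≈ 0.40000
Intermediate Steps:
k = 1
n(c, M) = 0
j(V) = 3*V
I = ⅖ (I = -44/(-110) = -44*(-1/110) = ⅖ ≈ 0.40000)
I + j(n(k, 1))*(-140) = ⅖ + (3*0)*(-140) = ⅖ + 0*(-140) = ⅖ + 0 = ⅖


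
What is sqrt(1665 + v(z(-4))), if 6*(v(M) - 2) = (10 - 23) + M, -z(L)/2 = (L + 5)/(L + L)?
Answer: sqrt(26638)/4 ≈ 40.803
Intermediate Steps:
z(L) = -(5 + L)/L (z(L) = -2*(L + 5)/(L + L) = -2*(5 + L)/(2*L) = -2*(5 + L)*1/(2*L) = -(5 + L)/L)
v(M) = -1/6 + M/6 (v(M) = 2 + ((10 - 23) + M)/6 = 2 + (-13 + M)/6 = 2 + (-13/6 + M/6) = -1/6 + M/6)
sqrt(1665 + v(z(-4))) = sqrt(1665 + (-1/6 + ((-5 - 1*(-4))/(-4))/6)) = sqrt(1665 + (-1/6 + (-(-5 + 4)/4)/6)) = sqrt(1665 + (-1/6 + (-1/4*(-1))/6)) = sqrt(1665 + (-1/6 + (1/6)*(1/4))) = sqrt(1665 + (-1/6 + 1/24)) = sqrt(1665 - 1/8) = sqrt(13319/8) = sqrt(26638)/4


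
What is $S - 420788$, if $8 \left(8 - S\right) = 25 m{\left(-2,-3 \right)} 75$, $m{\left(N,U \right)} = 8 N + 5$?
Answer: $- \frac{3345615}{8} \approx -4.182 \cdot 10^{5}$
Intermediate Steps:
$m{\left(N,U \right)} = 5 + 8 N$
$S = \frac{20689}{8}$ ($S = 8 - \frac{25 \left(5 + 8 \left(-2\right)\right) 75}{8} = 8 - \frac{25 \left(5 - 16\right) 75}{8} = 8 - \frac{25 \left(-11\right) 75}{8} = 8 - \frac{\left(-275\right) 75}{8} = 8 - - \frac{20625}{8} = 8 + \frac{20625}{8} = \frac{20689}{8} \approx 2586.1$)
$S - 420788 = \frac{20689}{8} - 420788 = - \frac{3345615}{8}$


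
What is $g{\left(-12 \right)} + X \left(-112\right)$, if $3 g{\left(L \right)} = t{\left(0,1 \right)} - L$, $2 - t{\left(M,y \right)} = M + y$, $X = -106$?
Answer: $\frac{35629}{3} \approx 11876.0$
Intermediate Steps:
$t{\left(M,y \right)} = 2 - M - y$ ($t{\left(M,y \right)} = 2 - \left(M + y\right) = 2 - M - y$)
$g{\left(L \right)} = \frac{1}{3} - \frac{L}{3}$ ($g{\left(L \right)} = \frac{\left(2 - 0 - 1\right) - L}{3} = \frac{\left(2 + 0 - 1\right) - L}{3} = \frac{1 - L}{3} = \frac{1}{3} - \frac{L}{3}$)
$g{\left(-12 \right)} + X \left(-112\right) = \left(\frac{1}{3} - -4\right) - -11872 = \left(\frac{1}{3} + 4\right) + 11872 = \frac{13}{3} + 11872 = \frac{35629}{3}$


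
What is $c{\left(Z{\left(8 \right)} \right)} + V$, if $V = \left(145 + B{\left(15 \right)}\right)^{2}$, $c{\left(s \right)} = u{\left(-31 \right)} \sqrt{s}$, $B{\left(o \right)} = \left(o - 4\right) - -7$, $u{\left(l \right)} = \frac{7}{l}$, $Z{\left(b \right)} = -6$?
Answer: $26569 - \frac{7 i \sqrt{6}}{31} \approx 26569.0 - 0.55311 i$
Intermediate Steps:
$B{\left(o \right)} = 3 + o$ ($B{\left(o \right)} = \left(-4 + o\right) + 7 = 3 + o$)
$c{\left(s \right)} = - \frac{7 \sqrt{s}}{31}$ ($c{\left(s \right)} = \frac{7}{-31} \sqrt{s} = 7 \left(- \frac{1}{31}\right) \sqrt{s} = - \frac{7 \sqrt{s}}{31}$)
$V = 26569$ ($V = \left(145 + \left(3 + 15\right)\right)^{2} = \left(145 + 18\right)^{2} = 163^{2} = 26569$)
$c{\left(Z{\left(8 \right)} \right)} + V = - \frac{7 \sqrt{-6}}{31} + 26569 = - \frac{7 i \sqrt{6}}{31} + 26569 = 26569 - \frac{7 i \sqrt{6}}{31}$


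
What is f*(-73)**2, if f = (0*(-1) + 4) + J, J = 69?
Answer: 389017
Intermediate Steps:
f = 73 (f = (0*(-1) + 4) + 69 = (0 + 4) + 69 = 4 + 69 = 73)
f*(-73)**2 = 73*(-73)**2 = 73*5329 = 389017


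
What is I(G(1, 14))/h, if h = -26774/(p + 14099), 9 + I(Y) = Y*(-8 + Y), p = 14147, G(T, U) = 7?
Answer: 225968/13387 ≈ 16.880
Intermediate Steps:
I(Y) = -9 + Y*(-8 + Y)
h = -13387/14123 (h = -26774/(14147 + 14099) = -26774/28246 = -26774*1/28246 = -13387/14123 ≈ -0.94789)
I(G(1, 14))/h = (-9 + 7² - 8*7)/(-13387/14123) = (-9 + 49 - 56)*(-14123/13387) = -16*(-14123/13387) = 225968/13387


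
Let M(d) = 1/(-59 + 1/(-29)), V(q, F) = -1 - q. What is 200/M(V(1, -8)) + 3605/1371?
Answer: -469325855/39759 ≈ -11804.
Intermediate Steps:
M(d) = -29/1712 (M(d) = 1/(-59 - 1/29) = 1/(-1712/29) = -29/1712)
200/M(V(1, -8)) + 3605/1371 = 200/(-29/1712) + 3605/1371 = 200*(-1712/29) + 3605*(1/1371) = -342400/29 + 3605/1371 = -469325855/39759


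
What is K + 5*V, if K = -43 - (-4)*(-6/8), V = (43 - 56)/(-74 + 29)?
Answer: -401/9 ≈ -44.556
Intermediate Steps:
V = 13/45 (V = -13/(-45) = -13*(-1/45) = 13/45 ≈ 0.28889)
K = -46 (K = -43 - (-4)*(-6*1/8) = -43 - (-4)*(-3)/4 = -43 - 1*3 = -43 - 3 = -46)
K + 5*V = -46 + 5*(13/45) = -46 + 13/9 = -401/9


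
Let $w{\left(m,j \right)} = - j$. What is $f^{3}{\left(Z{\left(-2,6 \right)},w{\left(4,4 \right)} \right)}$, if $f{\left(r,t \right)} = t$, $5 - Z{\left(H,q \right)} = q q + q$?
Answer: $-64$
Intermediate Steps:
$Z{\left(H,q \right)} = 5 - q - q^{2}$ ($Z{\left(H,q \right)} = 5 - \left(q q + q\right) = 5 - \left(q^{2} + q\right) = 5 - \left(q + q^{2}\right) = 5 - q - q^{2}$)
$f^{3}{\left(Z{\left(-2,6 \right)},w{\left(4,4 \right)} \right)} = \left(\left(-1\right) 4\right)^{3} = \left(-4\right)^{3} = -64$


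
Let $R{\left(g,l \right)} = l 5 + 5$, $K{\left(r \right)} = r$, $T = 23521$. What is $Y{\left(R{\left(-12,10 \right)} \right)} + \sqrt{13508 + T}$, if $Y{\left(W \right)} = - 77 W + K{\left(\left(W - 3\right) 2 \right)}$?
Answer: $-4131 + \sqrt{37029} \approx -3938.6$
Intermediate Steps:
$R{\left(g,l \right)} = 5 + 5 l$ ($R{\left(g,l \right)} = 5 l + 5 = 5 + 5 l$)
$Y{\left(W \right)} = -6 - 75 W$ ($Y{\left(W \right)} = - 77 W + \left(W - 3\right) 2 = - 77 W + \left(-3 + W\right) 2 = - 77 W + \left(-6 + 2 W\right) = -6 - 75 W$)
$Y{\left(R{\left(-12,10 \right)} \right)} + \sqrt{13508 + T} = \left(-6 - 75 \left(5 + 5 \cdot 10\right)\right) + \sqrt{13508 + 23521} = \left(-6 - 75 \left(5 + 50\right)\right) + \sqrt{37029} = \left(-6 - 4125\right) + \sqrt{37029} = -4131 + \sqrt{37029}$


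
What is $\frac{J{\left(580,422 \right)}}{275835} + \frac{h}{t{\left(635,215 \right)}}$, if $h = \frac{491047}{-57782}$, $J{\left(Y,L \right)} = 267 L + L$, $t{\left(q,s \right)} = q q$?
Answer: $\frac{526980975101591}{1285344039790650} \approx 0.40999$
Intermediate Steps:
$t{\left(q,s \right)} = q^{2}$
$J{\left(Y,L \right)} = 268 L$
$h = - \frac{491047}{57782}$ ($h = 491047 \left(- \frac{1}{57782}\right) = - \frac{491047}{57782} \approx -8.4983$)
$\frac{J{\left(580,422 \right)}}{275835} + \frac{h}{t{\left(635,215 \right)}} = \frac{268 \cdot 422}{275835} - \frac{491047}{57782 \cdot 635^{2}} = 113096 \cdot \frac{1}{275835} - \frac{491047}{57782 \cdot 403225} = \frac{113096}{275835} - \frac{491047}{23299146950} = \frac{526980975101591}{1285344039790650}$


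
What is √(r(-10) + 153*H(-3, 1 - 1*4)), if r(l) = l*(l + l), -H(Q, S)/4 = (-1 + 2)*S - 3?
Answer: 44*√2 ≈ 62.225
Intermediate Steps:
H(Q, S) = 12 - 4*S (H(Q, S) = -4*((-1 + 2)*S - 3) = -4*(1*S - 3) = -4*(S - 3) = -4*(-3 + S) = 12 - 4*S)
r(l) = 2*l² (r(l) = l*(2*l) = 2*l²)
√(r(-10) + 153*H(-3, 1 - 1*4)) = √(2*(-10)² + 153*(12 - 4*(1 - 1*4))) = √(2*100 + 153*(12 - 4*(1 - 4))) = √(200 + 153*(12 - 4*(-3))) = √(200 + 153*(12 + 12)) = √(200 + 153*24) = √(200 + 3672) = √3872 = 44*√2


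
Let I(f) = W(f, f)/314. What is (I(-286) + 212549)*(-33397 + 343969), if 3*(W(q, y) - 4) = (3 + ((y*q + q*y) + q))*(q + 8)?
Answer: 8013858474216/157 ≈ 5.1044e+10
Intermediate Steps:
W(q, y) = 4 + (8 + q)*(3 + q + 2*q*y)/3 (W(q, y) = 4 + ((3 + ((y*q + q*y) + q))*(q + 8))/3 = 4 + ((3 + ((q*y + q*y) + q))*(8 + q))/3 = 4 + ((3 + (2*q*y + q))*(8 + q))/3 = 4 + ((3 + (q + 2*q*y))*(8 + q))/3 = 4 + ((3 + q + 2*q*y)*(8 + q))/3 = 4 + ((8 + q)*(3 + q + 2*q*y))/3 = 4 + (8 + q)*(3 + q + 2*q*y)/3)
I(f) = 6/157 + f³/471 + 11*f/942 + 17*f²/942 (I(f) = (12 + f²/3 + 11*f/3 + 2*f*f²/3 + 16*f*f/3)/314 = (12 + f²/3 + 11*f/3 + 2*f³/3 + 16*f²/3)*(1/314) = (12 + 2*f³/3 + 11*f/3 + 17*f²/3)*(1/314) = 6/157 + f³/471 + 11*f/942 + 17*f²/942)
(I(-286) + 212549)*(-33397 + 343969) = ((6/157 + (1/471)*(-286)³ + (11/942)*(-286) + (17/942)*(-286)²) + 212549)*(-33397 + 343969) = ((6/157 + (1/471)*(-23393656) - 1573/471 + (17/942)*81796) + 212549)*310572 = ((6/157 - 23393656/471 - 1573/471 + 695266/471) + 212549)*310572 = (-22699945/471 + 212549)*310572 = (77410634/471)*310572 = 8013858474216/157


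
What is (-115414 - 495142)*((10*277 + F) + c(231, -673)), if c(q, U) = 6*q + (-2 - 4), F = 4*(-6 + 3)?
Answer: -2526480728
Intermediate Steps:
F = -12 (F = 4*(-3) = -12)
c(q, U) = -6 + 6*q (c(q, U) = 6*q - 6 = -6 + 6*q)
(-115414 - 495142)*((10*277 + F) + c(231, -673)) = (-115414 - 495142)*((10*277 - 12) + (-6 + 6*231)) = -610556*((2770 - 12) + (-6 + 1386)) = -610556*(2758 + 1380) = -610556*4138 = -2526480728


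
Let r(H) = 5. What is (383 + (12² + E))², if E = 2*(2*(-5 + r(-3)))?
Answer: 277729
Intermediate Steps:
E = 0 (E = 2*(2*(-5 + 5)) = 2*(2*0) = 2*0 = 0)
(383 + (12² + E))² = (383 + (12² + 0))² = (383 + (144 + 0))² = (383 + 144)² = 527² = 277729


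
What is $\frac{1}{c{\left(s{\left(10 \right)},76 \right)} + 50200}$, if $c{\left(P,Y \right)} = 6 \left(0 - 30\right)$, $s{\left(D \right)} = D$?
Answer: $\frac{1}{50020} \approx 1.9992 \cdot 10^{-5}$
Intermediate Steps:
$c{\left(P,Y \right)} = -180$ ($c{\left(P,Y \right)} = 6 \left(0 - 30\right) = 6 \left(-30\right) = -180$)
$\frac{1}{c{\left(s{\left(10 \right)},76 \right)} + 50200} = \frac{1}{-180 + 50200} = \frac{1}{50020}$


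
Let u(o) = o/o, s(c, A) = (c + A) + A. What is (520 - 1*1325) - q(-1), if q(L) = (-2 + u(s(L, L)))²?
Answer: -806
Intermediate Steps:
s(c, A) = c + 2*A (s(c, A) = (A + c) + A = c + 2*A)
u(o) = 1
q(L) = 1 (q(L) = (-2 + 1)² = (-1)² = 1)
(520 - 1*1325) - q(-1) = (520 - 1*1325) - 1*1 = (520 - 1325) - 1 = -805 - 1 = -806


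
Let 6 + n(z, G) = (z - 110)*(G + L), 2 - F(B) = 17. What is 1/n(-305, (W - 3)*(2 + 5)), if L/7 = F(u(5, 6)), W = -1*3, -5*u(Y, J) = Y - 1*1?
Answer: 1/60999 ≈ 1.6394e-5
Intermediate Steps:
u(Y, J) = ⅕ - Y/5 (u(Y, J) = -(Y - 1*1)/5 = -(Y - 1)/5 = -(-1 + Y)/5 = ⅕ - Y/5)
W = -3
F(B) = -15 (F(B) = 2 - 1*17 = 2 - 17 = -15)
L = -105 (L = 7*(-15) = -105)
n(z, G) = -6 + (-110 + z)*(-105 + G) (n(z, G) = -6 + (z - 110)*(G - 105) = -6 + (-110 + z)*(-105 + G))
1/n(-305, (W - 3)*(2 + 5)) = 1/(11544 - 110*(-3 - 3)*(2 + 5) - 105*(-305) + ((-3 - 3)*(2 + 5))*(-305)) = 1/(11544 - (-660)*7 + 32025 - 6*7*(-305)) = 1/(11544 - 110*(-42) + 32025 - 42*(-305)) = 1/(11544 + 4620 + 32025 + 12810) = 1/60999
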